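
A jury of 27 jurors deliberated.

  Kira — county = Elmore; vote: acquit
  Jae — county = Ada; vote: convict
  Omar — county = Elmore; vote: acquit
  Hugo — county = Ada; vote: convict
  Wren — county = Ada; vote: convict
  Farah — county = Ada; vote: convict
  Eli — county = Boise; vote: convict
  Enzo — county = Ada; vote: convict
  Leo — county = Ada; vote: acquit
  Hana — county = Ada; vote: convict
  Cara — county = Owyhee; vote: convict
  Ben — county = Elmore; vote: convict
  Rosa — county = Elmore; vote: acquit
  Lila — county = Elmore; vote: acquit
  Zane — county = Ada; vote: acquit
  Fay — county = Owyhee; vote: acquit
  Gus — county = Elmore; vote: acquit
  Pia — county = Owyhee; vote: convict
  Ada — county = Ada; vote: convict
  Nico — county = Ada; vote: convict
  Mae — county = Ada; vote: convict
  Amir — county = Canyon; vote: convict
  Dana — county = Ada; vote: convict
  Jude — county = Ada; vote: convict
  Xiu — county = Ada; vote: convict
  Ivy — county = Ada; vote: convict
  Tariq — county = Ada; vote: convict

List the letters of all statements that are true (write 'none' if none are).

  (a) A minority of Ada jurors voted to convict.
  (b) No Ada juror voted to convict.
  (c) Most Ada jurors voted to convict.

|A| = 16, |A ∩ B| = 14, |A ∖ B| = 2.
(a) |A ∩ B| < |A ∖ B|: fails.
(b) A ∩ B = ∅ (|A ∩ B| = 0): fails.
(c) |A ∩ B| > |A ∖ B|: holds.

(c)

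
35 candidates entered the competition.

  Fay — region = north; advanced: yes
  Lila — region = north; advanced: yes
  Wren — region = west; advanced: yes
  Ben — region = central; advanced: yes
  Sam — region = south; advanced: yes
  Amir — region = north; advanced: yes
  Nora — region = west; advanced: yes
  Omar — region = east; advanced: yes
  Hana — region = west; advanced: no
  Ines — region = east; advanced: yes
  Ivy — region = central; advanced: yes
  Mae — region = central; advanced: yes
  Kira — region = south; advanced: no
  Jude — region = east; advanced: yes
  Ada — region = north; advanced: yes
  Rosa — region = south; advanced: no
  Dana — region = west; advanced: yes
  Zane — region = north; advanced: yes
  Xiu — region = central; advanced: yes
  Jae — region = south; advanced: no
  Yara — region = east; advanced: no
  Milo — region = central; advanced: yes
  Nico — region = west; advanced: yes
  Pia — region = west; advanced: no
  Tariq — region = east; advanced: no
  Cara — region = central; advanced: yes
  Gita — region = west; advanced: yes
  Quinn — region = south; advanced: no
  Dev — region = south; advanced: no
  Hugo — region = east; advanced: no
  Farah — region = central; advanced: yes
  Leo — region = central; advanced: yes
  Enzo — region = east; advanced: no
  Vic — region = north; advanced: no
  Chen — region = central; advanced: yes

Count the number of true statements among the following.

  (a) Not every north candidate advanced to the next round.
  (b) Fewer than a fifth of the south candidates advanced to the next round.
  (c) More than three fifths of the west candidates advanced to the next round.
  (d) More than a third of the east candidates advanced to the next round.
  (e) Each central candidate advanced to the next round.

5

(a) north: |A| = 6, |A ∩ B| = 5; needs A ⊄ B (|A ∖ B| ≥ 1) — true.
(b) south: |A| = 6, |A ∩ B| = 1; needs |A ∩ B| / |A| < 1/5 — true.
(c) west: |A| = 7, |A ∩ B| = 5; needs |A ∩ B| / |A| > 3/5 — true.
(d) east: |A| = 7, |A ∩ B| = 3; needs |A ∩ B| / |A| > 1/3 — true.
(e) central: |A| = 9, |A ∩ B| = 9; needs A ⊆ B, i.e. every element of A is in B (|A ∖ B| = 0) — true.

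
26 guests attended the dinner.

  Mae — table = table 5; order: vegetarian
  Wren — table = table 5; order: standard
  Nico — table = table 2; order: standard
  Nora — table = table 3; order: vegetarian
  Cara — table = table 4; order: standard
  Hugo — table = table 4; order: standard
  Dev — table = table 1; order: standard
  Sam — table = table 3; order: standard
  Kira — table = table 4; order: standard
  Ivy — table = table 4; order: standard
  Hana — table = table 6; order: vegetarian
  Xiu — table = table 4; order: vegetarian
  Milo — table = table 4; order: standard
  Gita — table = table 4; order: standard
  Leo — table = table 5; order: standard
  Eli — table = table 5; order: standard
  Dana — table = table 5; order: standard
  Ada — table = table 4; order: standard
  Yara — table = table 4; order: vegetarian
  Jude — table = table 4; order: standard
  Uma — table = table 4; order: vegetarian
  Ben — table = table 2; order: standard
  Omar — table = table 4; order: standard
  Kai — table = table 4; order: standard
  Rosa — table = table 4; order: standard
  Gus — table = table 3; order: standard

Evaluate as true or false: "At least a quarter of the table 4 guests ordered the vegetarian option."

False

The determiner here denotes the relation: |A ∩ B| / |A| ≥ 1/4.
A (the restrictor) = {Cara, Hugo, Kira, Ivy, Xiu, Milo, Gita, Ada, Yara, Jude, Uma, Omar, Kai, Rosa}, |A| = 14.
A ∩ B = {Xiu, Yara, Uma}, so |A ∩ B| = 3.
A ∖ B = {Cara, Hugo, Kira, Ivy, Milo, Gita, Ada, Jude, Omar, Kai, Rosa}, so |A ∖ B| = 11.
|A ∩ B|/|A| = 3/14, so the statement is false.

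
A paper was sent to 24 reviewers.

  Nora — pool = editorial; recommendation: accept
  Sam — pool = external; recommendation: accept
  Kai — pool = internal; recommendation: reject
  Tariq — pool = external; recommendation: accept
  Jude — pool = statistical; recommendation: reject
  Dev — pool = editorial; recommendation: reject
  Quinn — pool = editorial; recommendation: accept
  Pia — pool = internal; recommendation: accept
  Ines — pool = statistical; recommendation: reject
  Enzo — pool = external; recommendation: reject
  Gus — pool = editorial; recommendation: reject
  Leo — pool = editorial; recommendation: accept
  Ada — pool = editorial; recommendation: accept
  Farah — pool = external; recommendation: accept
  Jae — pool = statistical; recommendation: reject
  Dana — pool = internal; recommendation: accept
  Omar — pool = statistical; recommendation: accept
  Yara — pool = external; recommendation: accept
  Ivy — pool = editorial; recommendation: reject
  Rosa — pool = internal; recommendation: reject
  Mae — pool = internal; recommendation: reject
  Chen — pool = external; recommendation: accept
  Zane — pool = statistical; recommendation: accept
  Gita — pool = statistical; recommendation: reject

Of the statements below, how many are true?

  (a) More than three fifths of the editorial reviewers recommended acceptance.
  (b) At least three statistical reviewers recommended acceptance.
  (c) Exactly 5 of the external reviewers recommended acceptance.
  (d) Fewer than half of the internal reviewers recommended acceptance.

(a) editorial: |A| = 7, |A ∩ B| = 4; needs |A ∩ B| / |A| > 3/5 — false.
(b) statistical: |A| = 6, |A ∩ B| = 2; needs |A ∩ B| ≥ 3 — false.
(c) external: |A| = 6, |A ∩ B| = 5; needs |A ∩ B| = 5 — true.
(d) internal: |A| = 5, |A ∩ B| = 2; needs |A ∩ B| < |A ∖ B| — true.

2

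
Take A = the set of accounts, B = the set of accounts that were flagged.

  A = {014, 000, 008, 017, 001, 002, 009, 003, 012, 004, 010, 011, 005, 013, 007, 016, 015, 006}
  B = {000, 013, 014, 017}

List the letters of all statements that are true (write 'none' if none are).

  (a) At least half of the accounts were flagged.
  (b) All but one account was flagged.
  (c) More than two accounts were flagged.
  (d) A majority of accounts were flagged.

(c)

|A| = 18, |A ∩ B| = 4, |A ∖ B| = 14.
(a) |A ∩ B| ≥ |A ∖ B|: fails.
(b) |A ∖ B| = 1: fails.
(c) |A ∩ B| > 2: holds.
(d) |A ∩ B| > |A ∖ B|: fails.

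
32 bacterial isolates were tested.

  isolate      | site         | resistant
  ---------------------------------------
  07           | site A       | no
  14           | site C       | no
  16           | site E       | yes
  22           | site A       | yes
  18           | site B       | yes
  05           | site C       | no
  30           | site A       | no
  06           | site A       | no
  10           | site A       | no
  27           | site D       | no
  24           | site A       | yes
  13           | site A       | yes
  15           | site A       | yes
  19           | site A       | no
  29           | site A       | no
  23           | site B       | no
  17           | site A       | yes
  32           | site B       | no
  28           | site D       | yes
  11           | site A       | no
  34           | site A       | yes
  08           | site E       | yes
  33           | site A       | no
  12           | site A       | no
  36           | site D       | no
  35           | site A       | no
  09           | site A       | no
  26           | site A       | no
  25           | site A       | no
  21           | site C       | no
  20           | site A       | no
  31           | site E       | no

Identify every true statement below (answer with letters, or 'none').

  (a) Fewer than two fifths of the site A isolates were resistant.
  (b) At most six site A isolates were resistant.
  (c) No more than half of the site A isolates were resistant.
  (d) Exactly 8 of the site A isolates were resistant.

(a), (b), (c)

|A| = 20, |A ∩ B| = 6, |A ∖ B| = 14.
(a) |A ∩ B| / |A| < 2/5: holds.
(b) |A ∩ B| ≤ 6: holds.
(c) |A ∩ B| ≤ |A ∖ B|: holds.
(d) |A ∩ B| = 8: fails.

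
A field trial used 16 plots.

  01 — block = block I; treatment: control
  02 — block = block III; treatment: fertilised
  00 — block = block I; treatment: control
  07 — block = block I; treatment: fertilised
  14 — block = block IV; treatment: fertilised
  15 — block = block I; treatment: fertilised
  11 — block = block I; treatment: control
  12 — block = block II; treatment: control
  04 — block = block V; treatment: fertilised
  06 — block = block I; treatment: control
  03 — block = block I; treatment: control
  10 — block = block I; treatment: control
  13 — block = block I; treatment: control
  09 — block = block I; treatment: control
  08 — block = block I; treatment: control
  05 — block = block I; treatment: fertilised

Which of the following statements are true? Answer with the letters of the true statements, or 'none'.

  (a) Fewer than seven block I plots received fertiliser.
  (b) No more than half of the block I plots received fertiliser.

(a), (b)

|A| = 12, |A ∩ B| = 3, |A ∖ B| = 9.
(a) |A ∩ B| < 7: holds.
(b) |A ∩ B| ≤ |A ∖ B|: holds.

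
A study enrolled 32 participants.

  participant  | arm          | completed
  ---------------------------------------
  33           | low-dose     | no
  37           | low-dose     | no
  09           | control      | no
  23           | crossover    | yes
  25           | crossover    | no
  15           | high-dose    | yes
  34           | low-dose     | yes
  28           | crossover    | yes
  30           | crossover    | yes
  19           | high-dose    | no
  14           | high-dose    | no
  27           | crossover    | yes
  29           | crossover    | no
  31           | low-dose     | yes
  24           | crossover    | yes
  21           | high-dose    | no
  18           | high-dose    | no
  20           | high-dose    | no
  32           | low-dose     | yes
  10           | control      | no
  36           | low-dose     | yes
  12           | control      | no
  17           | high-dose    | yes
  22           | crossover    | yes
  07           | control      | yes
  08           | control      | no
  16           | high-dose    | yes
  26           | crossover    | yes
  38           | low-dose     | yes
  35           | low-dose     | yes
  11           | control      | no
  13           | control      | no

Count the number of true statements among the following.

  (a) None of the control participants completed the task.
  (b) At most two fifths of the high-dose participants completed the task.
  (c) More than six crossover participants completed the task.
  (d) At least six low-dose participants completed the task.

(a) control: |A| = 7, |A ∩ B| = 1; needs A ∩ B = ∅ (|A ∩ B| = 0) — false.
(b) high-dose: |A| = 8, |A ∩ B| = 3; needs |A ∩ B| / |A| ≤ 2/5 — true.
(c) crossover: |A| = 9, |A ∩ B| = 7; needs |A ∩ B| > 6 — true.
(d) low-dose: |A| = 8, |A ∩ B| = 6; needs |A ∩ B| ≥ 6 — true.

3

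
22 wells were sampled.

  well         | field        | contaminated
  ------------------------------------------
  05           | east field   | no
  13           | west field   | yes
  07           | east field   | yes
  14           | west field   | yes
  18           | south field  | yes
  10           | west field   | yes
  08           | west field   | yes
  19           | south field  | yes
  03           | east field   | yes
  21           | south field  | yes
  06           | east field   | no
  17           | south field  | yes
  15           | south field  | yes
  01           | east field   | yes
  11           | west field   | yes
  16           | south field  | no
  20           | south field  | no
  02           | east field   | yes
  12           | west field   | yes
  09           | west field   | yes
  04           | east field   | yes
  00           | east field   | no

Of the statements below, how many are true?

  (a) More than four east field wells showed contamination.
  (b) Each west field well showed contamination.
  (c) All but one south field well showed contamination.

(a) east field: |A| = 8, |A ∩ B| = 5; needs |A ∩ B| > 4 — true.
(b) west field: |A| = 7, |A ∩ B| = 7; needs A ⊆ B, i.e. every element of A is in B (|A ∖ B| = 0) — true.
(c) south field: |A| = 7, |A ∩ B| = 5; needs |A ∖ B| = 1 — false.

2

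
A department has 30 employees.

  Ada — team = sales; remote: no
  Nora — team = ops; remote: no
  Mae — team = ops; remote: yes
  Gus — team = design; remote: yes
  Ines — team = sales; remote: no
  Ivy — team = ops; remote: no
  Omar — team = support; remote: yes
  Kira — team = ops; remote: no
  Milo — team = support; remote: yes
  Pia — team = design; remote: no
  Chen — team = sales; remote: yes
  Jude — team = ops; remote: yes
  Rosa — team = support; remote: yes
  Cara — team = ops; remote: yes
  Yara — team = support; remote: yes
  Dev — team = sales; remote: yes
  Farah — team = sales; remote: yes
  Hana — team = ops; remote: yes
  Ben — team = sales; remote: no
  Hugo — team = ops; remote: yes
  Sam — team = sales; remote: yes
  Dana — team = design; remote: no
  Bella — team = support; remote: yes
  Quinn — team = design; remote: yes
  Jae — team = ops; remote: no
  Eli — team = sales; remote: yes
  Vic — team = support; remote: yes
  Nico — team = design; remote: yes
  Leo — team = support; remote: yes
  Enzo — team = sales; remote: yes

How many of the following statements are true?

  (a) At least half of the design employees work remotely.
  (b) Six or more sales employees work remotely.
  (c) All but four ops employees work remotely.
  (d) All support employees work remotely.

4

(a) design: |A| = 5, |A ∩ B| = 3; needs |A ∩ B| ≥ |A ∖ B| — true.
(b) sales: |A| = 9, |A ∩ B| = 6; needs |A ∩ B| ≥ 6 — true.
(c) ops: |A| = 9, |A ∩ B| = 5; needs |A ∖ B| = 4 — true.
(d) support: |A| = 7, |A ∩ B| = 7; needs A ⊆ B, i.e. every element of A is in B (|A ∖ B| = 0) — true.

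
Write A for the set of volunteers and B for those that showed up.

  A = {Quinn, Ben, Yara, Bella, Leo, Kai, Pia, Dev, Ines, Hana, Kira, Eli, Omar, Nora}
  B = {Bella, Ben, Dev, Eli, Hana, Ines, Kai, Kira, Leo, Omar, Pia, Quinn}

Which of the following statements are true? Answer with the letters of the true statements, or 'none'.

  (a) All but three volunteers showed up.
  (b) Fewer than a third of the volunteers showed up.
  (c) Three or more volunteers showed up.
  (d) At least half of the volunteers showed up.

|A| = 14, |A ∩ B| = 12, |A ∖ B| = 2.
(a) |A ∖ B| = 3: fails.
(b) |A ∩ B| / |A| < 1/3: fails.
(c) |A ∩ B| ≥ 3: holds.
(d) |A ∩ B| ≥ |A ∖ B|: holds.

(c), (d)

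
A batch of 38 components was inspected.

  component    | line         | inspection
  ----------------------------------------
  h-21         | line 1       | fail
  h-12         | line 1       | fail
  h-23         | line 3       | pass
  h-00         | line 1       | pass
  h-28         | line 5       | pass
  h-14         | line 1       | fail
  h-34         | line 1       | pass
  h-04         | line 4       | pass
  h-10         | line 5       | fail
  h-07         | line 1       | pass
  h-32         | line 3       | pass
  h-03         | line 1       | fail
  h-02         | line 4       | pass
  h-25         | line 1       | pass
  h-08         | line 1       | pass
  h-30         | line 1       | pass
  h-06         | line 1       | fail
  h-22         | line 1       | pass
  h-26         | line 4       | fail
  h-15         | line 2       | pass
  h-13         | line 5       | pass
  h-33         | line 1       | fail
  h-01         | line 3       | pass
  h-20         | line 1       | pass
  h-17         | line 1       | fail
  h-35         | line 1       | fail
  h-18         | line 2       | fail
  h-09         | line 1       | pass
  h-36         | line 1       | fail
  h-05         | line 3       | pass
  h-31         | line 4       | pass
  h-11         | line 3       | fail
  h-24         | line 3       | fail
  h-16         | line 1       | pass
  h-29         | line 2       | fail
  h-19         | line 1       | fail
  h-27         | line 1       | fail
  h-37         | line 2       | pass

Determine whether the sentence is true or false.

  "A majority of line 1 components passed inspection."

False

The determiner here denotes the relation: |A ∩ B| > |A ∖ B|.
|A| = 21, |A ∩ B| = 10, |A ∖ B| = 11.
10 < 11, so the statement is false.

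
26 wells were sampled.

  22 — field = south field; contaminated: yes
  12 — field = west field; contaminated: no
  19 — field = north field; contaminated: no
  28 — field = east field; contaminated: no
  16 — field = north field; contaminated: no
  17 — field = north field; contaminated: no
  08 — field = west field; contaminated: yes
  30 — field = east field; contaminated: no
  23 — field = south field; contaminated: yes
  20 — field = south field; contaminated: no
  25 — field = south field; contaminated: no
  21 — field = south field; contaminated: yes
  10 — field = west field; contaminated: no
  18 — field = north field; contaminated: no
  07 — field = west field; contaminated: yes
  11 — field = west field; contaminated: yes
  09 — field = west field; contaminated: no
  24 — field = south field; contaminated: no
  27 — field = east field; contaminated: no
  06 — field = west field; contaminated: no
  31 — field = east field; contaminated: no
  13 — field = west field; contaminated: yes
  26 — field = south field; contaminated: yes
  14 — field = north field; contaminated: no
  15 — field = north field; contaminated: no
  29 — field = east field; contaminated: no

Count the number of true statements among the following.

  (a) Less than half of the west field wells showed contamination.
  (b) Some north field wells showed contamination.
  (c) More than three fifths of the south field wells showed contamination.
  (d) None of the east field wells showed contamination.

(a) west field: |A| = 8, |A ∩ B| = 4; needs |A ∩ B| < |A ∖ B| — false.
(b) north field: |A| = 6, |A ∩ B| = 0; needs A ∩ B ≠ ∅ (|A ∩ B| ≥ 1) — false.
(c) south field: |A| = 7, |A ∩ B| = 4; needs |A ∩ B| / |A| > 3/5 — false.
(d) east field: |A| = 5, |A ∩ B| = 0; needs A ∩ B = ∅ (|A ∩ B| = 0) — true.

1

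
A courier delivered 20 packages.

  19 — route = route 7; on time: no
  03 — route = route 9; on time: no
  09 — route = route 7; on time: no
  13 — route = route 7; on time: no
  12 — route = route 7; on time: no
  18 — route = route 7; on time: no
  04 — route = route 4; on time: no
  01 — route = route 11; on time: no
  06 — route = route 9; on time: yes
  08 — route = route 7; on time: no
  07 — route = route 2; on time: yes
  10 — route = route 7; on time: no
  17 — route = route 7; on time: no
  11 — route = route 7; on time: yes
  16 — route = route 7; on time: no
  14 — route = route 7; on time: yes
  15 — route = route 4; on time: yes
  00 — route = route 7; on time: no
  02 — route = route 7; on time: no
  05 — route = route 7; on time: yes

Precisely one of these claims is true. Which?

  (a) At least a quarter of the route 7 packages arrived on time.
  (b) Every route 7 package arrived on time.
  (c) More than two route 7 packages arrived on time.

|A| = 14, |A ∩ B| = 3, |A ∖ B| = 11.
(a) requires |A ∩ B| / |A| ≥ 1/4: false.
(b) requires A ⊆ B, i.e. every element of A is in B (|A ∖ B| = 0): false.
(c) requires |A ∩ B| > 2: true.

(c)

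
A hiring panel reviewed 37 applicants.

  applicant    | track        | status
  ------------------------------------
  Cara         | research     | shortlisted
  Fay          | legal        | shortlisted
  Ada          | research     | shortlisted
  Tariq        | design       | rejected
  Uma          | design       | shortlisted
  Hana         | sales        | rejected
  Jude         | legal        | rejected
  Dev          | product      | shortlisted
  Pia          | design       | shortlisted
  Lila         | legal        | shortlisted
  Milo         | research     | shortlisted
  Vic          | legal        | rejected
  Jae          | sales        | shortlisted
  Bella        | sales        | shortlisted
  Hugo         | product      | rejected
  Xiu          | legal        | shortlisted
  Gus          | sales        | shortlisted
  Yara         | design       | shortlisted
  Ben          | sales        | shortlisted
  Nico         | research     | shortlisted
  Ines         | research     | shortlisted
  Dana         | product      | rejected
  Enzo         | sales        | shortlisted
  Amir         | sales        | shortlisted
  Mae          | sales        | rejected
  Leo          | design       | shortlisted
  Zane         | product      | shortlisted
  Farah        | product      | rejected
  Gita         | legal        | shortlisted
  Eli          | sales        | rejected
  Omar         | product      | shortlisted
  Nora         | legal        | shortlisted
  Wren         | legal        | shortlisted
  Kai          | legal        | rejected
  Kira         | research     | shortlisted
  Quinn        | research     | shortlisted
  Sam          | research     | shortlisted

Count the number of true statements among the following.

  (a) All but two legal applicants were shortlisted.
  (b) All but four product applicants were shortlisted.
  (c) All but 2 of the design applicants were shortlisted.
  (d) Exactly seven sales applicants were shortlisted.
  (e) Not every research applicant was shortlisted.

0

(a) legal: |A| = 9, |A ∩ B| = 6; needs |A ∖ B| = 2 — false.
(b) product: |A| = 6, |A ∩ B| = 3; needs |A ∖ B| = 4 — false.
(c) design: |A| = 5, |A ∩ B| = 4; needs |A ∖ B| = 2 — false.
(d) sales: |A| = 9, |A ∩ B| = 6; needs |A ∩ B| = 7 — false.
(e) research: |A| = 8, |A ∩ B| = 8; needs A ⊄ B (|A ∖ B| ≥ 1) — false.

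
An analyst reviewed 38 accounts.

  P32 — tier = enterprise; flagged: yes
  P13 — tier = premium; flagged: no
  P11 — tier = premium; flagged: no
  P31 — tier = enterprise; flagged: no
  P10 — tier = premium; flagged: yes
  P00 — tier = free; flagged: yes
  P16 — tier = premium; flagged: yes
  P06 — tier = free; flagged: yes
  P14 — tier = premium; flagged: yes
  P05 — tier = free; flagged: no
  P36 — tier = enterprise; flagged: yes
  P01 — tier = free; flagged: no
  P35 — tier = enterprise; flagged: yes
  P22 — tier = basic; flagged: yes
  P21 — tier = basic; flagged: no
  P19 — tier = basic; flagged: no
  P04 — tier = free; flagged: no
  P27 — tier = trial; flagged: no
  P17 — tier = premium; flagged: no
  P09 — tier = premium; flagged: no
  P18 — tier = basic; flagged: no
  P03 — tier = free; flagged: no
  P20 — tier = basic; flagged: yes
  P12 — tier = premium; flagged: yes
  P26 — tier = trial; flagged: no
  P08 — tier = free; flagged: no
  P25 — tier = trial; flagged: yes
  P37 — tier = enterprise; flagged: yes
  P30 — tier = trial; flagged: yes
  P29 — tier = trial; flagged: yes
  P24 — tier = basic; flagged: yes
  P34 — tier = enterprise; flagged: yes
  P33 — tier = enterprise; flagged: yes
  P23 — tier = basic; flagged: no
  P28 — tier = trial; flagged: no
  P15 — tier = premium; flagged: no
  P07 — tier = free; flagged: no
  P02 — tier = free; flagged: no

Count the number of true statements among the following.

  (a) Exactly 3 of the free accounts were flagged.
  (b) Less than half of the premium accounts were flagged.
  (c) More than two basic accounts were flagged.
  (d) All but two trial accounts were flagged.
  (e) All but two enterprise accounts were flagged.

(a) free: |A| = 9, |A ∩ B| = 2; needs |A ∩ B| = 3 — false.
(b) premium: |A| = 9, |A ∩ B| = 4; needs |A ∩ B| < |A ∖ B| — true.
(c) basic: |A| = 7, |A ∩ B| = 3; needs |A ∩ B| > 2 — true.
(d) trial: |A| = 6, |A ∩ B| = 3; needs |A ∖ B| = 2 — false.
(e) enterprise: |A| = 7, |A ∩ B| = 6; needs |A ∖ B| = 2 — false.

2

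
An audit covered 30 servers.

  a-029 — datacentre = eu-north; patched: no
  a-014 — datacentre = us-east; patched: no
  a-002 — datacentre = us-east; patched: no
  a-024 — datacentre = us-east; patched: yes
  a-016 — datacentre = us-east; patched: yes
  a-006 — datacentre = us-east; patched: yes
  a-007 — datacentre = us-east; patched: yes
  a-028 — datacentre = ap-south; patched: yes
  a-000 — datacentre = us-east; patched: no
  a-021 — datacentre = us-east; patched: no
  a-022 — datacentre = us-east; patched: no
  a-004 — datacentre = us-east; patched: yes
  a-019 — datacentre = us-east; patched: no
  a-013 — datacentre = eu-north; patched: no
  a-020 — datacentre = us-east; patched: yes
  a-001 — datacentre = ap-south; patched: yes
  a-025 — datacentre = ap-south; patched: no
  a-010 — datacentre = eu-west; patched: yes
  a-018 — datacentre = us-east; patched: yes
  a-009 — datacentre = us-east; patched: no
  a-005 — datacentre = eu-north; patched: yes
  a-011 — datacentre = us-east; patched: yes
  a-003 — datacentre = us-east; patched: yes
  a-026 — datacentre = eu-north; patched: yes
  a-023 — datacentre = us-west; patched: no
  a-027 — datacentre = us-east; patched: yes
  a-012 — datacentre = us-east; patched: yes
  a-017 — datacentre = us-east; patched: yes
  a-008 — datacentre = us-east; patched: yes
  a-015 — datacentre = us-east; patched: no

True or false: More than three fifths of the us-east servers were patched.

Truth condition: |A ∩ B| / |A| > 3/5.
|A| = 21, |A ∩ B| = 13, |A ∖ B| = 8.
|A ∩ B|/|A| = 13/21, so the statement is true.

True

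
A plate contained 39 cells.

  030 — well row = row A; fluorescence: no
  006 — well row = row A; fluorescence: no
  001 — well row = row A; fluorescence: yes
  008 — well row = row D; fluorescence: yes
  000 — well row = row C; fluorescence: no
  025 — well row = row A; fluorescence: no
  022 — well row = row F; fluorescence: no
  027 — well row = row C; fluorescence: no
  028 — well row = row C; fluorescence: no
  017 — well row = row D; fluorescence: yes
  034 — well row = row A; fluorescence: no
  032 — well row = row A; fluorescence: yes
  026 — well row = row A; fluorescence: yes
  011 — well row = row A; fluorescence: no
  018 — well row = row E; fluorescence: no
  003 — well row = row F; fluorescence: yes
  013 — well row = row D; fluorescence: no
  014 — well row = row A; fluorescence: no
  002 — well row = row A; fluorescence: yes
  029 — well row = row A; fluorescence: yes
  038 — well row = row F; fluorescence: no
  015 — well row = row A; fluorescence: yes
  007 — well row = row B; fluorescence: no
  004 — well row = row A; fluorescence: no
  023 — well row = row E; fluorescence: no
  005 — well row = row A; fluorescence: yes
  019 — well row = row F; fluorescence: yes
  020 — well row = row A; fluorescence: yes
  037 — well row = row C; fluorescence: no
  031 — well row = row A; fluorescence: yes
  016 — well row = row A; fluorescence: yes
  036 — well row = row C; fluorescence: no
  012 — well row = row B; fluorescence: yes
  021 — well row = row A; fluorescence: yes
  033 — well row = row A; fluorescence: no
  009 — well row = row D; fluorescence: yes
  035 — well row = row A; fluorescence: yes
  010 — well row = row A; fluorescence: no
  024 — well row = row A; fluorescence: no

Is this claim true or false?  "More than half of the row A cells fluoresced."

True

The determiner here denotes the relation: |A ∩ B| > |A ∖ B|.
|A| = 22, |A ∩ B| = 12, |A ∖ B| = 10.
12 > 10, so the statement is true.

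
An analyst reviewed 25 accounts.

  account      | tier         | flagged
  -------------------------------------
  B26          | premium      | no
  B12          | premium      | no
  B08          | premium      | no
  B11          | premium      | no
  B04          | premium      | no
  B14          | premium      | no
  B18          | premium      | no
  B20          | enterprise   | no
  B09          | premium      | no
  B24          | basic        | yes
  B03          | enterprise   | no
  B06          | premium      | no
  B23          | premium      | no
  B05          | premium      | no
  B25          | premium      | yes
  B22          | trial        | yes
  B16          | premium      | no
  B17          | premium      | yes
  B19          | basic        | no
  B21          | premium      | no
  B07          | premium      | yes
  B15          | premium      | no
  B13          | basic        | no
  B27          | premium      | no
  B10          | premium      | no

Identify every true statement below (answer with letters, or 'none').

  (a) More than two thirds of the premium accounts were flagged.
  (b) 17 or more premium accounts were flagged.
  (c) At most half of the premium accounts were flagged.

(c)

|A| = 19, |A ∩ B| = 3, |A ∖ B| = 16.
(a) |A ∩ B| / |A| > 2/3: fails.
(b) |A ∩ B| ≥ 17: fails.
(c) |A ∩ B| ≤ |A ∖ B|: holds.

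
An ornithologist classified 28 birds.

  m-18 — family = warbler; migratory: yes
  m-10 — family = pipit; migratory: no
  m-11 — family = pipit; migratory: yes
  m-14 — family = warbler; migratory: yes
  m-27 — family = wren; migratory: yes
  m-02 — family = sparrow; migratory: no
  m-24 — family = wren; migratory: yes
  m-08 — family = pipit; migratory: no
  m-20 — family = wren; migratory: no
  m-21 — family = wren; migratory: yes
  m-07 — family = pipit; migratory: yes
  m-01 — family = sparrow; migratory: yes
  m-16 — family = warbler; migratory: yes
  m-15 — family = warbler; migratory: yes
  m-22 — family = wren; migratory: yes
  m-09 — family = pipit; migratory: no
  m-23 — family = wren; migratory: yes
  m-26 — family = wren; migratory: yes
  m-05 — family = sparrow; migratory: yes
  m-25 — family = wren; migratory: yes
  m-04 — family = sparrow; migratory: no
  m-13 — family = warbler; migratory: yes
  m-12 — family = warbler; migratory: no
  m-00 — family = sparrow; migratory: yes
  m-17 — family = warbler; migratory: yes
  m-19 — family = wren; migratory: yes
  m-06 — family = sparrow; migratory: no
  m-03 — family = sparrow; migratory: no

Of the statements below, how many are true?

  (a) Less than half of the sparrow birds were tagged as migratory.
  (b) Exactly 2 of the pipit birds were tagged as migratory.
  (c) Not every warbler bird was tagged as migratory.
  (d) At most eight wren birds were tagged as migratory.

4

(a) sparrow: |A| = 7, |A ∩ B| = 3; needs |A ∩ B| < |A ∖ B| — true.
(b) pipit: |A| = 5, |A ∩ B| = 2; needs |A ∩ B| = 2 — true.
(c) warbler: |A| = 7, |A ∩ B| = 6; needs A ⊄ B (|A ∖ B| ≥ 1) — true.
(d) wren: |A| = 9, |A ∩ B| = 8; needs |A ∩ B| ≤ 8 — true.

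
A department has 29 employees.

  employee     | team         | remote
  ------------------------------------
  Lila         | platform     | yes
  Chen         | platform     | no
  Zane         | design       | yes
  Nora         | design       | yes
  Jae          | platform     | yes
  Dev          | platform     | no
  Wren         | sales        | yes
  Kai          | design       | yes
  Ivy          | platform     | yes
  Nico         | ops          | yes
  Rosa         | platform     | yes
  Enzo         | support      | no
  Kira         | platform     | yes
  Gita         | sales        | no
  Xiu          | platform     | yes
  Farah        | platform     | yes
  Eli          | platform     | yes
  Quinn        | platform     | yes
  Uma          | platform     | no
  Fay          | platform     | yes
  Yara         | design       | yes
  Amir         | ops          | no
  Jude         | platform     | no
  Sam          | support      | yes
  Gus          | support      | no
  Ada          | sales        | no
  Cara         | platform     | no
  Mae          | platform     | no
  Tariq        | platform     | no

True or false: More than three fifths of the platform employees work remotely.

False

'More than three fifths of the platform employees work remotely' holds iff |A ∩ B| / |A| > 3/5.
|A| = 17, |A ∩ B| = 10, |A ∖ B| = 7.
|A ∩ B|/|A| = 10/17, so the statement is false.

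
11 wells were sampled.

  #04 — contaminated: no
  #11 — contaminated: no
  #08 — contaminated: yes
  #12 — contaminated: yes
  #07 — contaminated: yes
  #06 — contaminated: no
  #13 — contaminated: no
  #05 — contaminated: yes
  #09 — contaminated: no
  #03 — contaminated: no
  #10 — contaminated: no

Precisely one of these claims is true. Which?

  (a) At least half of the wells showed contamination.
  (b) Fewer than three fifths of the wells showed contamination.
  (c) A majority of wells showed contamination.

|A| = 11, |A ∩ B| = 4, |A ∖ B| = 7.
(a) requires |A ∩ B| ≥ |A ∖ B|: false.
(b) requires |A ∩ B| / |A| < 3/5: true.
(c) requires |A ∩ B| > |A ∖ B|: false.

(b)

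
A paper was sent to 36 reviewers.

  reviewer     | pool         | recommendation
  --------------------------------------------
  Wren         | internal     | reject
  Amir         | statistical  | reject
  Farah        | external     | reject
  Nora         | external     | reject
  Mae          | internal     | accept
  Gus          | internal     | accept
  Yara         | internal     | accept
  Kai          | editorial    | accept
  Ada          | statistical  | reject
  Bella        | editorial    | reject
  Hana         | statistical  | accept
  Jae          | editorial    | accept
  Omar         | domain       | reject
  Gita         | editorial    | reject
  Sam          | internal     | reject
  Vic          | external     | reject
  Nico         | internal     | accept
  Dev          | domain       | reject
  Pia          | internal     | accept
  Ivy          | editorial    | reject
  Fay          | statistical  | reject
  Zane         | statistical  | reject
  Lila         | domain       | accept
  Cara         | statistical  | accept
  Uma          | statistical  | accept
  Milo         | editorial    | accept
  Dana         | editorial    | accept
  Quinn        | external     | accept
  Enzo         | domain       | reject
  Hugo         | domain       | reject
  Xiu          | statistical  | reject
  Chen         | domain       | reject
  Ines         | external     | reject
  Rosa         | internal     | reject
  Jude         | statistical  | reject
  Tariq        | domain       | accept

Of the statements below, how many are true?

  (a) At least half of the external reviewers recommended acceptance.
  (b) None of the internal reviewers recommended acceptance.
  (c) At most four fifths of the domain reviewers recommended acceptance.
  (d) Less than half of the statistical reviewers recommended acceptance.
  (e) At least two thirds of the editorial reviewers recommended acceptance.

2

(a) external: |A| = 5, |A ∩ B| = 1; needs |A ∩ B| ≥ |A ∖ B| — false.
(b) internal: |A| = 8, |A ∩ B| = 5; needs A ∩ B = ∅ (|A ∩ B| = 0) — false.
(c) domain: |A| = 7, |A ∩ B| = 2; needs |A ∩ B| / |A| ≤ 4/5 — true.
(d) statistical: |A| = 9, |A ∩ B| = 3; needs |A ∩ B| < |A ∖ B| — true.
(e) editorial: |A| = 7, |A ∩ B| = 4; needs |A ∩ B| / |A| ≥ 2/3 — false.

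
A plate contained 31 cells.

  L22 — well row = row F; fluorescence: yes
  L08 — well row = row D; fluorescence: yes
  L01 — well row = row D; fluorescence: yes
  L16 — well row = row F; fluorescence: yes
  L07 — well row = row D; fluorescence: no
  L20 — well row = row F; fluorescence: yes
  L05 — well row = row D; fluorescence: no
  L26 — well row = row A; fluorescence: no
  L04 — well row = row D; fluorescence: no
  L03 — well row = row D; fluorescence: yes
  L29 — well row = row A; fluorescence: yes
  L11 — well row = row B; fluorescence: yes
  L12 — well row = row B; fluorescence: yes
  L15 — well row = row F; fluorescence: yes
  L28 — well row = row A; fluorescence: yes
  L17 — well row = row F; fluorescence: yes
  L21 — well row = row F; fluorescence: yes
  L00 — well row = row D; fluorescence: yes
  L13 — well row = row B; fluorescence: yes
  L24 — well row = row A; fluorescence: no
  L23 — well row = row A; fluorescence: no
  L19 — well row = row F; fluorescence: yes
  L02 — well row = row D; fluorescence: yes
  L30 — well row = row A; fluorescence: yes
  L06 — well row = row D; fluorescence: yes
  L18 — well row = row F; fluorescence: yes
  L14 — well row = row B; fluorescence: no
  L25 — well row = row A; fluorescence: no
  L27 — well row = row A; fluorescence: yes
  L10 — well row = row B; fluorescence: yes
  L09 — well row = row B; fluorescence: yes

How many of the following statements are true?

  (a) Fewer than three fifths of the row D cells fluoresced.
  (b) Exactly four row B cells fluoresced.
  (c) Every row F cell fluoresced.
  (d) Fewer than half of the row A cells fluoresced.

1

(a) row D: |A| = 9, |A ∩ B| = 6; needs |A ∩ B| / |A| < 3/5 — false.
(b) row B: |A| = 6, |A ∩ B| = 5; needs |A ∩ B| = 4 — false.
(c) row F: |A| = 8, |A ∩ B| = 8; needs A ⊆ B, i.e. every element of A is in B (|A ∖ B| = 0) — true.
(d) row A: |A| = 8, |A ∩ B| = 4; needs |A ∩ B| < |A ∖ B| — false.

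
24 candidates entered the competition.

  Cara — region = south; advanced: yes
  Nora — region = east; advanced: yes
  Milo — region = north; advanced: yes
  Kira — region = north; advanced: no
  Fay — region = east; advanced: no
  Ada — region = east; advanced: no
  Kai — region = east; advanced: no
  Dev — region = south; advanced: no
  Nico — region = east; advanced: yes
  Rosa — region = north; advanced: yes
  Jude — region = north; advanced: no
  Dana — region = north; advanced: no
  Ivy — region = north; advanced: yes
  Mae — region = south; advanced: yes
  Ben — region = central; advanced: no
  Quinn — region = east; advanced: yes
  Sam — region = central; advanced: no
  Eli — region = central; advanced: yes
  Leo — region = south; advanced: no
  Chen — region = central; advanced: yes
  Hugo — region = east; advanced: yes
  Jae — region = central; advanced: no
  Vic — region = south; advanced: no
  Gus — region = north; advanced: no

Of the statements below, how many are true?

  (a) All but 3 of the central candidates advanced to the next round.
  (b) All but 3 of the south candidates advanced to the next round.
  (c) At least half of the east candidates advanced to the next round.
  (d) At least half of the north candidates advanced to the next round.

3

(a) central: |A| = 5, |A ∩ B| = 2; needs |A ∖ B| = 3 — true.
(b) south: |A| = 5, |A ∩ B| = 2; needs |A ∖ B| = 3 — true.
(c) east: |A| = 7, |A ∩ B| = 4; needs |A ∩ B| ≥ |A ∖ B| — true.
(d) north: |A| = 7, |A ∩ B| = 3; needs |A ∩ B| ≥ |A ∖ B| — false.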